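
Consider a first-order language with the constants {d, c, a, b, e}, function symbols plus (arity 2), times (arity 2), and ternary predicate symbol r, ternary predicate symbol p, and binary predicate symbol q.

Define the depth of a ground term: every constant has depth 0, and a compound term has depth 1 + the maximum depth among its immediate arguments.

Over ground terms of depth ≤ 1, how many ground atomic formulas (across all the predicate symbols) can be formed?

First count ground terms of depth ≤ 1.
Write N_k for the number of ground terms of depth ≤ k. A term of depth ≤ k is either a constant or a function symbol applied to arguments of depth ≤ k−1, so N_k = 5 + N_{k-1}^2 + N_{k-1}^2.
N_0 = 5
N_1 = 5 + 5^2 + 5^2 = 55
So |H| = 55.
Ground atoms are formed by filling each argument slot of a predicate with a term from H, so an r-ary predicate gives |H|^r atoms:
  r: 55^3 = 166375;  p: 55^3 = 166375;  q: 55^2 = 3025
Total ground atoms: 166375 + 166375 + 3025 = 335775.

335775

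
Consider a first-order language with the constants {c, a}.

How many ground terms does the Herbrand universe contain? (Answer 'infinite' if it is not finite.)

2

There are no function symbols, so every ground term is one of the 2 constants.
The Herbrand universe is {c, a}, which is finite with 2 elements.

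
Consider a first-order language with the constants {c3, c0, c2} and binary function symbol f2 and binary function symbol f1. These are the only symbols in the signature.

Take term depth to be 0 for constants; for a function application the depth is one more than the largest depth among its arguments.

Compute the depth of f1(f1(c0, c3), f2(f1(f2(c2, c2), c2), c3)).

4

depth(f1(c0, c3)) = 1 + max(0, 0) = 1
depth(f2(c2, c2)) = 1 + max(0, 0) = 1
depth(f1(f2(c2, c2), c2)) = 1 + max(1, 0) = 2
depth(f2(f1(f2(c2, c2), c2), c3)) = 1 + max(2, 0) = 3
depth(f1(f1(c0, c3), f2(f1(f2(c2, c2), c2), c3))) = 1 + max(1, 3) = 4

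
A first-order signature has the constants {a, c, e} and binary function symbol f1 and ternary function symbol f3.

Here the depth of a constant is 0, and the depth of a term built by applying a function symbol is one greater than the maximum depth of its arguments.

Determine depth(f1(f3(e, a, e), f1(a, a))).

2

depth(f3(e, a, e)) = 1 + max(0, 0, 0) = 1
depth(f1(a, a)) = 1 + max(0, 0) = 1
depth(f1(f3(e, a, e), f1(a, a))) = 1 + max(1, 1) = 2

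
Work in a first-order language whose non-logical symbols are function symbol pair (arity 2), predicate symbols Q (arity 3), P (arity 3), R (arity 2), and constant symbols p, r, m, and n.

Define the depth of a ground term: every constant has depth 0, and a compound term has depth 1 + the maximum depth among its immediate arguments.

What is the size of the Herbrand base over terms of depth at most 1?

16400

First count ground terms of depth ≤ 1.
Let N_k count ground terms of depth at most k. Each non-constant term of depth ≤ k is some function symbol applied to depth-≤(k−1) arguments, giving N_k = 4 + N_{k-1}^2.
N_0 = 4
N_1 = 4 + 4^2 = 20
So |H| = 20.
A ground atom is a predicate applied to a tuple of terms from H, so the count is the sum over predicates of |H|^arity:
  Q: 20^3 = 8000;  P: 20^3 = 8000;  R: 20^2 = 400
Total ground atoms: 8000 + 8000 + 400 = 16400.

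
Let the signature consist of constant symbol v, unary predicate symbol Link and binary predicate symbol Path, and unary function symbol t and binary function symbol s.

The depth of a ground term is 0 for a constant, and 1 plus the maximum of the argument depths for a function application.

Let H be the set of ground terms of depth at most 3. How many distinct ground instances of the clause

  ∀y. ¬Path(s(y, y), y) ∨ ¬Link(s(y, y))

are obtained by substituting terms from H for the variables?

183

Ground terms of depth ≤ 3:
  Write N_k for the number of ground terms of depth ≤ k. A term of depth ≤ k is either a constant or a function symbol applied to arguments of depth ≤ k−1, so N_k = 1 + N_{k-1} + N_{k-1}^2.
  N_0 = 1
  N_1 = 1 + 1 + 1^2 = 3
  N_2 = 1 + 3 + 3^2 = 13
  N_3 = 1 + 13 + 13^2 = 183
So there are 183 ground terms available for substitution.
The variable y ranges independently over the available ground terms, and distinct assignments produce distinct instances.
Number of ground instances = 183.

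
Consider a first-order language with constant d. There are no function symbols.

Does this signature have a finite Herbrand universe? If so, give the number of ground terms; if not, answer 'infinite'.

There are no function symbols, so the only ground term is the single constant.
The Herbrand universe is {d}, finite with 1 element.

1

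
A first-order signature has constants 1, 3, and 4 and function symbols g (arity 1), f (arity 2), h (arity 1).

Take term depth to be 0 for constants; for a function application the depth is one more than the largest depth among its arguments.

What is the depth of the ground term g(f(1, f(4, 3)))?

3

depth(f(4, 3)) = 1 + max(0, 0) = 1
depth(f(1, f(4, 3))) = 1 + max(0, 1) = 2
depth(g(f(1, f(4, 3)))) = 1 + depth(f(1, f(4, 3))) = 1 + 2 = 3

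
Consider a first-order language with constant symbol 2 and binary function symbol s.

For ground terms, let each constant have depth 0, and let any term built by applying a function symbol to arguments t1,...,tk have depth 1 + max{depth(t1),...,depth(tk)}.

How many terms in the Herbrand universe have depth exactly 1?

Count level by level. With function symbols s/2, the terms of depth ≤ k are the 1 constant together with each function applied to depth-≤(k−1) tuples, so N_k = 1 + N_{k-1}^2.
N_0 = 1
N_1 = 1 + 1^2 = 2
Terms of depth exactly 1: N_1 − N_0 = 2 − 1 = 1.

1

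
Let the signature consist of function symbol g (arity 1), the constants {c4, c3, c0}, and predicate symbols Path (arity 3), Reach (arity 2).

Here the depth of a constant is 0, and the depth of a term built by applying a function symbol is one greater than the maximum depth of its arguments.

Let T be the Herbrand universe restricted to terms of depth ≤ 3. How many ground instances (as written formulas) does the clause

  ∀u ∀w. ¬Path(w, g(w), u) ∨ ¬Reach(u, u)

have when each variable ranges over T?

144

Ground terms of depth ≤ 3:
  If N_k denotes the number of depth-≤k ground terms, the 3 constants give N_0 = 3, and each function symbol of arity r contributes N_{k-1}^r new terms at level k: N_k = 3 + N_{k-1}.
  N_0 = 3
  N_1 = 3 + 3 = 6
  N_2 = 3 + 6 = 9
  N_3 = 3 + 9 = 12
So there are 12 ground terms available for substitution.
The clause has 2 distinct variables (u, w), each appearing in the body. In the free term algebra distinct substitutions yield syntactically distinct ground instances.
Number of ground instances = 12^2 = 144.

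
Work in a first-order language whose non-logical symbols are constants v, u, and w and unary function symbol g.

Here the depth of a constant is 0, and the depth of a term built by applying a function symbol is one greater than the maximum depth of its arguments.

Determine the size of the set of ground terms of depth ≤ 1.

6

Write N_k for the number of ground terms of depth ≤ k. A term of depth ≤ k is either a constant or a function symbol applied to arguments of depth ≤ k−1, so N_k = 3 + N_{k-1}.
N_0 = 3
N_1 = 3 + 3 = 6
Explicitly: v, u, w, g(v), g(u), g(w).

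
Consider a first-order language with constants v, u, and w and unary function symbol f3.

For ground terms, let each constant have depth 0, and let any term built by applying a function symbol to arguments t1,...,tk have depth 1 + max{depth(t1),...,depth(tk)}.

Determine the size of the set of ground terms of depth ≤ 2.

Let N_k count ground terms of depth at most k. Each non-constant term of depth ≤ k is some function symbol applied to depth-≤(k−1) arguments, giving N_k = 3 + N_{k-1}.
N_0 = 3
N_1 = 3 + 3 = 6
N_2 = 3 + 6 = 9

9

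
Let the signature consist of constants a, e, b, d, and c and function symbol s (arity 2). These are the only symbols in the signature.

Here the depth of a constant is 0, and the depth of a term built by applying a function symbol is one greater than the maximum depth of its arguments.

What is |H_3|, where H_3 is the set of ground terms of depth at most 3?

819030

Write N_k for the number of ground terms of depth ≤ k. A term of depth ≤ k is either a constant or a function symbol applied to arguments of depth ≤ k−1, so N_k = 5 + N_{k-1}^2.
N_0 = 5
N_1 = 5 + 5^2 = 30
N_2 = 5 + 30^2 = 905
N_3 = 5 + 905^2 = 819030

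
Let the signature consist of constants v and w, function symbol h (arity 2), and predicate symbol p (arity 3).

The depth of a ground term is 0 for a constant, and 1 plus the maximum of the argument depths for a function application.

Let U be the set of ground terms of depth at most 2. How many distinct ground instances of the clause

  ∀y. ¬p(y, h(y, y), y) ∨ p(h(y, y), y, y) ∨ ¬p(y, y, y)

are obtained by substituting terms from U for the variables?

38

Ground terms of depth ≤ 2:
  Let N_k = |{terms of depth ≤ k}|. Then N_0 = 2 and N_k = 2 + N_{k-1}^2 for k ≥ 1 (one summand per function symbol, arity giving the exponent).
  N_0 = 2
  N_1 = 2 + 2^2 = 6
  N_2 = 2 + 6^2 = 38
So there are 38 ground terms available for substitution.
The clause has 1 distinct variable (y), which appears in the body. In the free term algebra distinct substitutions yield syntactically distinct ground instances.
Number of ground instances = 38.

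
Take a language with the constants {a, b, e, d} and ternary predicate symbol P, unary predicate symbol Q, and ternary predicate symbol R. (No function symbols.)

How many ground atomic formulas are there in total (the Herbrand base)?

With no function symbols, the Herbrand universe is just the 4 constants.
Ground atoms per predicate: P: 4^3 = 64, Q: 4, R: 4^3 = 64.
Herbrand base size = 64 + 4 + 64 = 132.

132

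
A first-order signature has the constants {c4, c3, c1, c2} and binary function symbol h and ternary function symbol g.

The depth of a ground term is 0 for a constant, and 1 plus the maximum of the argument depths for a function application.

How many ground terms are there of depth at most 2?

Write N_k for the number of ground terms of depth ≤ k. A term of depth ≤ k is either a constant or a function symbol applied to arguments of depth ≤ k−1, so N_k = 4 + N_{k-1}^2 + N_{k-1}^3.
N_0 = 4
N_1 = 4 + 4^2 + 4^3 = 84
N_2 = 4 + 84^2 + 84^3 = 599764

599764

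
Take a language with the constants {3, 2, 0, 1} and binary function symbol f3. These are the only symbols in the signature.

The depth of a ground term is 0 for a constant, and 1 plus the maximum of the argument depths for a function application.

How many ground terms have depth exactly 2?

384

Write N_k for the number of ground terms of depth ≤ k. A term of depth ≤ k is either a constant or a function symbol applied to arguments of depth ≤ k−1, so N_k = 4 + N_{k-1}^2.
N_0 = 4
N_1 = 4 + 4^2 = 20
N_2 = 4 + 20^2 = 404
Terms of depth exactly 2: N_2 − N_1 = 404 − 20 = 384.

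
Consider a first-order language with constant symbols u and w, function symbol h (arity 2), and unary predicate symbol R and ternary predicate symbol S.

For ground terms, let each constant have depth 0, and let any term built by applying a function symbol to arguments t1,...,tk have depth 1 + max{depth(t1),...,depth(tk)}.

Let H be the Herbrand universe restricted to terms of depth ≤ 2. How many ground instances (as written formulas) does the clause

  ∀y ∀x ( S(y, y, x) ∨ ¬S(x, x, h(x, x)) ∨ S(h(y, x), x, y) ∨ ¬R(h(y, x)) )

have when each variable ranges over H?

1444

Ground terms of depth ≤ 2:
  Let N_k = |{terms of depth ≤ k}|. Then N_0 = 2 and N_k = 2 + N_{k-1}^2 for k ≥ 1 (one summand per function symbol, arity giving the exponent).
  N_0 = 2
  N_1 = 2 + 2^2 = 6
  N_2 = 2 + 6^2 = 38
So there are 38 ground terms available for substitution.
Each of y, x ranges independently over the available ground terms, and distinct assignments produce distinct instances.
Number of ground instances = 38^2 = 1444.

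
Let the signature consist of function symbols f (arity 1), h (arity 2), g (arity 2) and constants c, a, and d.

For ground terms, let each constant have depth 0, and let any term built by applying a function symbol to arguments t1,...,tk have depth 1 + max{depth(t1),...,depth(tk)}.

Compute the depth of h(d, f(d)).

2

depth(f(d)) = 1 + depth(d) = 1 + 0 = 1
depth(h(d, f(d))) = 1 + max(0, 1) = 2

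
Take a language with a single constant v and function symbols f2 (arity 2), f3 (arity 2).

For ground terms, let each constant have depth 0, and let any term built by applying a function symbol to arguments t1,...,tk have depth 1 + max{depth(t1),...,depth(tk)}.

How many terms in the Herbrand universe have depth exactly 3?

704

If N_k denotes the number of depth-≤k ground terms, the 1 constant gives N_0 = 1, and each function symbol of arity r contributes N_{k-1}^r new terms at level k: N_k = 1 + N_{k-1}^2 + N_{k-1}^2.
N_0 = 1
N_1 = 1 + 1^2 + 1^2 = 3
N_2 = 1 + 3^2 + 3^2 = 19
N_3 = 1 + 19^2 + 19^2 = 723
Terms of depth exactly 3: N_3 − N_2 = 723 − 19 = 704.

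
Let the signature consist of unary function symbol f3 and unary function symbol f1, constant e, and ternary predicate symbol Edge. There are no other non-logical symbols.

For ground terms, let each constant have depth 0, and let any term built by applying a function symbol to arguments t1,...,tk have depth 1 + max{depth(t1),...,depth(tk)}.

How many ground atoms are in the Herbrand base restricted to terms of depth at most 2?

343

First count ground terms of depth ≤ 2.
Let N_k count ground terms of depth at most k. Each non-constant term of depth ≤ k is some function symbol applied to depth-≤(k−1) arguments, giving N_k = 1 + N_{k-1} + N_{k-1}.
N_0 = 1
N_1 = 1 + 1 + 1 = 3
N_2 = 1 + 3 + 3 = 7
So |H| = 7.
Each predicate of arity r yields |H|^r ground atoms (one per choice of an r-tuple from H):
  Edge: 7^3 = 343
Total ground atoms: 343.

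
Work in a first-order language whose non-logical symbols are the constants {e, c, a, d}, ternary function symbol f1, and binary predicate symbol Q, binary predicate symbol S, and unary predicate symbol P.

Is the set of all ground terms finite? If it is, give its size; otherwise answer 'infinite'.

infinite

The signature has at least one function symbol (f1, arity 3) and at least one constant (e).
Iterating f1 gives infinitely many distinct ground terms: e, f1(e, e, e), f1(f1(e, e, e), f1(e, e, e), f1(e, e, e)), ...
So the Herbrand universe is infinite.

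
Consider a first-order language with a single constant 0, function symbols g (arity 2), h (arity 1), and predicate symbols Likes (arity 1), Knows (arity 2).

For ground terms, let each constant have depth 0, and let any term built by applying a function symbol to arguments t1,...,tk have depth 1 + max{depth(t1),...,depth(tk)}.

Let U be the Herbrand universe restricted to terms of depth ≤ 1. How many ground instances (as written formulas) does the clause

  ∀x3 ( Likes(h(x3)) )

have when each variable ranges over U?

3

Ground terms of depth ≤ 1:
  Write N_k for the number of ground terms of depth ≤ k. A term of depth ≤ k is either a constant or a function symbol applied to arguments of depth ≤ k−1, so N_k = 1 + N_{k-1}^2 + N_{k-1}.
  N_0 = 1
  N_1 = 1 + 1^2 + 1 = 3
So there are 3 ground terms available for substitution.
The body mentions the single quantified variable x3; since ground terms form a free algebra, no two substitutions collapse to the same formula.
Number of ground instances = 3.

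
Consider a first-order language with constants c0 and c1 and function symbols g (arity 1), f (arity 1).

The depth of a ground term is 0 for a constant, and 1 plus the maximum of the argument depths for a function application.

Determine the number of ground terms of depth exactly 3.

16

Let N_k = |{terms of depth ≤ k}|. Then N_0 = 2 and N_k = 2 + N_{k-1} + N_{k-1} for k ≥ 1 (one summand per function symbol, arity giving the exponent).
N_0 = 2
N_1 = 2 + 2 + 2 = 6
N_2 = 2 + 6 + 6 = 14
N_3 = 2 + 14 + 14 = 30
Terms of depth exactly 3: N_3 − N_2 = 30 − 14 = 16.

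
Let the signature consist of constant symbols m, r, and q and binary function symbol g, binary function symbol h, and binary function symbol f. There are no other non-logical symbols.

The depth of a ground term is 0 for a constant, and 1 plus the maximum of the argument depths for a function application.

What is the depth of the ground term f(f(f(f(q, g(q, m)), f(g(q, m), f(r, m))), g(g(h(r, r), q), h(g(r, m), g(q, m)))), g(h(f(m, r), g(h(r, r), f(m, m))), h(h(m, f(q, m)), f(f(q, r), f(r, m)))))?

5

depth(g(q, m)) = 1 + max(0, 0) = 1
depth(f(q, g(q, m))) = 1 + max(0, 1) = 2
depth(f(r, m)) = 1 + max(0, 0) = 1
depth(f(g(q, m), f(r, m))) = 1 + max(1, 1) = 2
depth(f(f(q, g(q, m)), f(g(q, m), f(r, m)))) = 1 + max(2, 2) = 3
depth(h(r, r)) = 1 + max(0, 0) = 1
depth(g(h(r, r), q)) = 1 + max(1, 0) = 2
depth(g(r, m)) = 1 + max(0, 0) = 1
depth(h(g(r, m), g(q, m))) = 1 + max(1, 1) = 2
depth(g(g(h(r, r), q), h(g(r, m), g(q, m)))) = 1 + max(2, 2) = 3
depth(f(f(f(q, g(q, m)), f(g(q, m), f(r, m))), g(g(h(r, r), q), h(g(r, m), g(q, m))))) = 1 + max(3, 3) = 4
depth(f(m, r)) = 1 + max(0, 0) = 1
depth(f(m, m)) = 1 + max(0, 0) = 1
depth(g(h(r, r), f(m, m))) = 1 + max(1, 1) = 2
depth(h(f(m, r), g(h(r, r), f(m, m)))) = 1 + max(1, 2) = 3
depth(f(q, m)) = 1 + max(0, 0) = 1
depth(h(m, f(q, m))) = 1 + max(0, 1) = 2
depth(f(q, r)) = 1 + max(0, 0) = 1
depth(f(f(q, r), f(r, m))) = 1 + max(1, 1) = 2
depth(h(h(m, f(q, m)), f(f(q, r), f(r, m)))) = 1 + max(2, 2) = 3
depth(g(h(f(m, r), g(h(r, r), f(m, m))), h(h(m, f(q, m)), f(f(q, r), f(r, m))))) = 1 + max(3, 3) = 4
depth(f(f(f(f(q, g(q, m)), f(g(q, m), f(r, m))), g(g(h(r, r), q), h(g(r, m), g(q, m)))), g(h(f(m, r), g(h(r, r), f(m, m))), h(h(m, f(q, m)), f(f(q, r), f(r, m)))))) = 1 + max(4, 4) = 5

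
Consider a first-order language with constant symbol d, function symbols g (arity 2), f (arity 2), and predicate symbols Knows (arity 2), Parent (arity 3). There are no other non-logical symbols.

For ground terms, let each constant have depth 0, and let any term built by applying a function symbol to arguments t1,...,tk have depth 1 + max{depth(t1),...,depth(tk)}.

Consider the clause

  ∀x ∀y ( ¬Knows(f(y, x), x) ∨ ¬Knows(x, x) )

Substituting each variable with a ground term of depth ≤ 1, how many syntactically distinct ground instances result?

Ground terms of depth ≤ 1:
  Let N_k count ground terms of depth at most k. Each non-constant term of depth ≤ k is some function symbol applied to depth-≤(k−1) arguments, giving N_k = 1 + N_{k-1}^2 + N_{k-1}^2.
  N_0 = 1
  N_1 = 1 + 1^2 + 1^2 = 3
So there are 3 ground terms available for substitution.
There are 2 variables to instantiate (x, y), each occurring in at least one literal, so different choices give different ground instances.
Number of ground instances = 3^2 = 9.

9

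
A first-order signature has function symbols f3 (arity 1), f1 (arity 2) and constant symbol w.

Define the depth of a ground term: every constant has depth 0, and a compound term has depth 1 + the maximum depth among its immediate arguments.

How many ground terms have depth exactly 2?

Let N_k = |{terms of depth ≤ k}|. Then N_0 = 1 and N_k = 1 + N_{k-1} + N_{k-1}^2 for k ≥ 1 (one summand per function symbol, arity giving the exponent).
N_0 = 1
N_1 = 1 + 1 + 1^2 = 3
N_2 = 1 + 3 + 3^2 = 13
Terms of depth exactly 2: N_2 − N_1 = 13 − 3 = 10.

10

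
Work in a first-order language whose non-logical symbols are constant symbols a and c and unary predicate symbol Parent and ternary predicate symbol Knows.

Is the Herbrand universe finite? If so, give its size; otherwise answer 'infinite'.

2

There are no function symbols, so every ground term is one of the 2 constants.
The Herbrand universe is {a, c}, which is finite with 2 elements.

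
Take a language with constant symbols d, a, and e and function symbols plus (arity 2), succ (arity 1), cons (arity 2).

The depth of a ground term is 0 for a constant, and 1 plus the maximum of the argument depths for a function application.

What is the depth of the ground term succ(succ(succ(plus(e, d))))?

4

depth(plus(e, d)) = 1 + max(0, 0) = 1
depth(succ(plus(e, d))) = 1 + depth(plus(e, d)) = 1 + 1 = 2
depth(succ(succ(plus(e, d)))) = 1 + depth(succ(plus(e, d))) = 1 + 2 = 3
depth(succ(succ(succ(plus(e, d))))) = 1 + depth(succ(succ(plus(e, d)))) = 1 + 3 = 4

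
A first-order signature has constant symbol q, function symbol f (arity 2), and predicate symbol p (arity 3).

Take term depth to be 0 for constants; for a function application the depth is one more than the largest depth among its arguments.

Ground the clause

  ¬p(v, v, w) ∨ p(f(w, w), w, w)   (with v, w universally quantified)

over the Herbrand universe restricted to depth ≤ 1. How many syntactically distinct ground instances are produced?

Ground terms of depth ≤ 1:
  If N_k denotes the number of depth-≤k ground terms, the 1 constant gives N_0 = 1, and each function symbol of arity r contributes N_{k-1}^r new terms at level k: N_k = 1 + N_{k-1}^2.
  N_0 = 1
  N_1 = 1 + 1^2 = 2
  Explicitly: q, f(q, q).
So there are 2 ground terms available for substitution.
The clause has 2 distinct variables (v, w), each appearing in the body. In the free term algebra distinct substitutions yield syntactically distinct ground instances.
Number of ground instances = 2^2 = 4.

4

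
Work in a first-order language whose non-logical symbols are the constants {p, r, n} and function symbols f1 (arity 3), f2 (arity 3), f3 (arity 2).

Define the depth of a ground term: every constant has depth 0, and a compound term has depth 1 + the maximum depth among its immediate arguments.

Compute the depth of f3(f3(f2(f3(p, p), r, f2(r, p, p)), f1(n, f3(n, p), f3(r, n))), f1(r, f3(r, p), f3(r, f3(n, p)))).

4

depth(f3(p, p)) = 1 + max(0, 0) = 1
depth(f2(r, p, p)) = 1 + max(0, 0, 0) = 1
depth(f2(f3(p, p), r, f2(r, p, p))) = 1 + max(1, 0, 1) = 2
depth(f3(n, p)) = 1 + max(0, 0) = 1
depth(f3(r, n)) = 1 + max(0, 0) = 1
depth(f1(n, f3(n, p), f3(r, n))) = 1 + max(0, 1, 1) = 2
depth(f3(f2(f3(p, p), r, f2(r, p, p)), f1(n, f3(n, p), f3(r, n)))) = 1 + max(2, 2) = 3
depth(f3(r, p)) = 1 + max(0, 0) = 1
depth(f3(r, f3(n, p))) = 1 + max(0, 1) = 2
depth(f1(r, f3(r, p), f3(r, f3(n, p)))) = 1 + max(0, 1, 2) = 3
depth(f3(f3(f2(f3(p, p), r, f2(r, p, p)), f1(n, f3(n, p), f3(r, n))), f1(r, f3(r, p), f3(r, f3(n, p))))) = 1 + max(3, 3) = 4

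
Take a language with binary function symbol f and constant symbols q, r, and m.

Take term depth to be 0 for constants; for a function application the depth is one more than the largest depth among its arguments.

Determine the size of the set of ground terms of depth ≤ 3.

Let N_k = |{terms of depth ≤ k}|. Then N_0 = 3 and N_k = 3 + N_{k-1}^2 for k ≥ 1 (one summand per function symbol, arity giving the exponent).
N_0 = 3
N_1 = 3 + 3^2 = 12
N_2 = 3 + 12^2 = 147
N_3 = 3 + 147^2 = 21612

21612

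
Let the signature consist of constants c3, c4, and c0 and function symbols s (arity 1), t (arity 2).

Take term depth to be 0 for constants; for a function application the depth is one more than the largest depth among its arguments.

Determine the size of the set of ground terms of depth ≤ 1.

Let N_k = |{terms of depth ≤ k}|. Then N_0 = 3 and N_k = 3 + N_{k-1} + N_{k-1}^2 for k ≥ 1 (one summand per function symbol, arity giving the exponent).
N_0 = 3
N_1 = 3 + 3 + 3^2 = 15

15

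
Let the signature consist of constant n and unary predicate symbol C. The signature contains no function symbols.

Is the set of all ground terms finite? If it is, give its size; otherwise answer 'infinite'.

1

There are no function symbols, so the only ground term is the single constant.
The Herbrand universe is {n}, finite with 1 element.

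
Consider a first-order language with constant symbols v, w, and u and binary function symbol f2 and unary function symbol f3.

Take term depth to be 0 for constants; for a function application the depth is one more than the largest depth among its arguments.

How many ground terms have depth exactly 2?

228

Let N_k = |{terms of depth ≤ k}|. Then N_0 = 3 and N_k = 3 + N_{k-1}^2 + N_{k-1} for k ≥ 1 (one summand per function symbol, arity giving the exponent).
N_0 = 3
N_1 = 3 + 3^2 + 3 = 15
N_2 = 3 + 15^2 + 15 = 243
Terms of depth exactly 2: N_2 − N_1 = 243 − 15 = 228.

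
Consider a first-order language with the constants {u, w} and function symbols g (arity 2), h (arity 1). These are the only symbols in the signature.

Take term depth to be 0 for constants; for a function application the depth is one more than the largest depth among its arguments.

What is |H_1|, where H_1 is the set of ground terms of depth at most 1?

Let N_k count ground terms of depth at most k. Each non-constant term of depth ≤ k is some function symbol applied to depth-≤(k−1) arguments, giving N_k = 2 + N_{k-1}^2 + N_{k-1}.
N_0 = 2
N_1 = 2 + 2^2 + 2 = 8

8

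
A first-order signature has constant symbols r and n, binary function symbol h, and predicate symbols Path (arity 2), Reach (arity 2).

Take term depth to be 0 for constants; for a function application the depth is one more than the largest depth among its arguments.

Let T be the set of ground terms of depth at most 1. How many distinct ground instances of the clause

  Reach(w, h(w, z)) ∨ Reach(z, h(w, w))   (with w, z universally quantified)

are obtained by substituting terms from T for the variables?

36

Ground terms of depth ≤ 1:
  Let N_k = |{terms of depth ≤ k}|. Then N_0 = 2 and N_k = 2 + N_{k-1}^2 for k ≥ 1 (one summand per function symbol, arity giving the exponent).
  N_0 = 2
  N_1 = 2 + 2^2 = 6
So there are 6 ground terms available for substitution.
There are 2 variables to instantiate (w, z), each occurring in at least one literal, so different choices give different ground instances.
Number of ground instances = 6^2 = 36.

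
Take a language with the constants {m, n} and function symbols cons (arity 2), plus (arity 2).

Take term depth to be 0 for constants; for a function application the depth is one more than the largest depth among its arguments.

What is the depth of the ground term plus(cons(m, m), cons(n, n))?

2

depth(cons(m, m)) = 1 + max(0, 0) = 1
depth(cons(n, n)) = 1 + max(0, 0) = 1
depth(plus(cons(m, m), cons(n, n))) = 1 + max(1, 1) = 2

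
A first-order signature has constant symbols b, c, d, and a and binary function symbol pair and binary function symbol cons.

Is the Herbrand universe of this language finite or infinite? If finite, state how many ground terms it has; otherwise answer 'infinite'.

The signature has at least one function symbol (pair, arity 2) and at least one constant (b).
Iterating pair gives infinitely many distinct ground terms: b, pair(b, b), pair(pair(b, b), pair(b, b)), ...
So the Herbrand universe is infinite.

infinite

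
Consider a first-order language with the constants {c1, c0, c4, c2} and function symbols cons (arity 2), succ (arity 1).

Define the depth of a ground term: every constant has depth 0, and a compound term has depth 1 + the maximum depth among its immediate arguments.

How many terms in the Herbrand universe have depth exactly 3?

364820

Let N_k count ground terms of depth at most k. Each non-constant term of depth ≤ k is some function symbol applied to depth-≤(k−1) arguments, giving N_k = 4 + N_{k-1}^2 + N_{k-1}.
N_0 = 4
N_1 = 4 + 4^2 + 4 = 24
N_2 = 4 + 24^2 + 24 = 604
N_3 = 4 + 604^2 + 604 = 365424
Terms of depth exactly 3: N_3 − N_2 = 365424 − 604 = 364820.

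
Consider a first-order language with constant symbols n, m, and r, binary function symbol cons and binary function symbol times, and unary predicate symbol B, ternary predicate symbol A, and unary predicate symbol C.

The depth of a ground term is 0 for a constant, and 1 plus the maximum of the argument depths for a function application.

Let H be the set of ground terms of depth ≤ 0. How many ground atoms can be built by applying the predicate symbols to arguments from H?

First count ground terms of depth ≤ 0.
If N_k denotes the number of depth-≤k ground terms, the 3 constants give N_0 = 3, and each function symbol of arity r contributes N_{k-1}^r new terms at level k: N_k = 3 + N_{k-1}^2 + N_{k-1}^2.
N_0 = 3
So |H| = 3.
For each predicate symbol, the number of ground atoms is |H| raised to its arity; summing:
  B: 3;  A: 3^3 = 27;  C: 3
Total ground atoms: 3 + 27 + 3 = 33.

33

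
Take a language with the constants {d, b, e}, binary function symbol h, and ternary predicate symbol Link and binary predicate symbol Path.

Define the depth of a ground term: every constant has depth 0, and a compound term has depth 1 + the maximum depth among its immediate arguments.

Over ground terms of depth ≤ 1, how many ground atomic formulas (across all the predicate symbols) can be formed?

1872

First count ground terms of depth ≤ 1.
Let N_k = |{terms of depth ≤ k}|. Then N_0 = 3 and N_k = 3 + N_{k-1}^2 for k ≥ 1 (one summand per function symbol, arity giving the exponent).
N_0 = 3
N_1 = 3 + 3^2 = 12
So |H| = 12.
A ground atom is a predicate applied to a tuple of terms from H, so the count is the sum over predicates of |H|^arity:
  Link: 12^3 = 1728;  Path: 12^2 = 144
Total ground atoms: 1728 + 144 = 1872.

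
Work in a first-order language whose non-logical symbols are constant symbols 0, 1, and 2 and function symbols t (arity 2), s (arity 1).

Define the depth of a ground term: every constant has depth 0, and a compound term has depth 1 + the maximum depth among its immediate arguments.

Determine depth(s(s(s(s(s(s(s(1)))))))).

depth(s(1)) = 1 + depth(1) = 1 + 0 = 1
depth(s(s(1))) = 1 + depth(s(1)) = 1 + 1 = 2
depth(s(s(s(1)))) = 1 + depth(s(s(1))) = 1 + 2 = 3
depth(s(s(s(s(1))))) = 1 + depth(s(s(s(1)))) = 1 + 3 = 4
depth(s(s(s(s(s(1)))))) = 1 + depth(s(s(s(s(1))))) = 1 + 4 = 5
depth(s(s(s(s(s(s(1))))))) = 1 + depth(s(s(s(s(s(1)))))) = 1 + 5 = 6
depth(s(s(s(s(s(s(s(1)))))))) = 1 + depth(s(s(s(s(s(s(1))))))) = 1 + 6 = 7

7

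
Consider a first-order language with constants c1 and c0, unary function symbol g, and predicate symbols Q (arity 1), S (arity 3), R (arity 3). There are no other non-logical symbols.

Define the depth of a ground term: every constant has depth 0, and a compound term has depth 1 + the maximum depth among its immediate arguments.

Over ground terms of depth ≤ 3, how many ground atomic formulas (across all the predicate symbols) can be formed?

First count ground terms of depth ≤ 3.
Let N_k count ground terms of depth at most k. Each non-constant term of depth ≤ k is some function symbol applied to depth-≤(k−1) arguments, giving N_k = 2 + N_{k-1}.
N_0 = 2
N_1 = 2 + 2 = 4
N_2 = 2 + 4 = 6
N_3 = 2 + 6 = 8
Explicitly: c1, c0, g(c1), g(c0), g(g(c1)), g(g(c0)), g(g(g(c1))), g(g(g(c0))).
So |H| = 8.
Each predicate of arity r yields |H|^r ground atoms (one per choice of an r-tuple from H):
  Q: 8;  S: 8^3 = 512;  R: 8^3 = 512
Total ground atoms: 8 + 512 + 512 = 1032.

1032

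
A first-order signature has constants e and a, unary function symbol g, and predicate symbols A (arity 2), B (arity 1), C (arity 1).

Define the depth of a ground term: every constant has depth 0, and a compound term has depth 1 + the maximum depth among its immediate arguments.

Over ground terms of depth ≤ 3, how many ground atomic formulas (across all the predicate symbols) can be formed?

First count ground terms of depth ≤ 3.
Let N_k count ground terms of depth at most k. Each non-constant term of depth ≤ k is some function symbol applied to depth-≤(k−1) arguments, giving N_k = 2 + N_{k-1}.
N_0 = 2
N_1 = 2 + 2 = 4
N_2 = 2 + 4 = 6
N_3 = 2 + 6 = 8
So |H| = 8.
A ground atom is a predicate applied to a tuple of terms from H, so the count is the sum over predicates of |H|^arity:
  A: 8^2 = 64;  B: 8;  C: 8
Total ground atoms: 64 + 8 + 8 = 80.

80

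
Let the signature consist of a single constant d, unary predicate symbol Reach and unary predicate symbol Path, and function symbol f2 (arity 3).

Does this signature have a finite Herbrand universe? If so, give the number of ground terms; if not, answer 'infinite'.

The signature has at least one function symbol (f2, arity 3) and at least one constant (d).
Iterating f2 gives infinitely many distinct ground terms: d, f2(d, d, d), f2(f2(d, d, d), f2(d, d, d), f2(d, d, d)), ...
So the Herbrand universe is infinite.

infinite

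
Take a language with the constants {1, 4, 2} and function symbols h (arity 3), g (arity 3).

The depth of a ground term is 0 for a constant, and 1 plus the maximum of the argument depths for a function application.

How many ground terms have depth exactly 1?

Write N_k for the number of ground terms of depth ≤ k. A term of depth ≤ k is either a constant or a function symbol applied to arguments of depth ≤ k−1, so N_k = 3 + N_{k-1}^3 + N_{k-1}^3.
N_0 = 3
N_1 = 3 + 3^3 + 3^3 = 57
Terms of depth exactly 1: N_1 − N_0 = 57 − 3 = 54.

54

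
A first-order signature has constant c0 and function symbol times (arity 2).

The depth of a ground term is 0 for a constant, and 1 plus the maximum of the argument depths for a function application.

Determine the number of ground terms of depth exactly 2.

3

If N_k denotes the number of depth-≤k ground terms, the 1 constant gives N_0 = 1, and each function symbol of arity r contributes N_{k-1}^r new terms at level k: N_k = 1 + N_{k-1}^2.
N_0 = 1
N_1 = 1 + 1^2 = 2
N_2 = 1 + 2^2 = 5
Terms of depth exactly 2: N_2 − N_1 = 5 − 2 = 3.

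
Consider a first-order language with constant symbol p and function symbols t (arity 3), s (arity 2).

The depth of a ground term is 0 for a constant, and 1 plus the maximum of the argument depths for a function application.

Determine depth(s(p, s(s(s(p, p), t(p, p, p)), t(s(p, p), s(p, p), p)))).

4

depth(s(p, p)) = 1 + max(0, 0) = 1
depth(t(p, p, p)) = 1 + max(0, 0, 0) = 1
depth(s(s(p, p), t(p, p, p))) = 1 + max(1, 1) = 2
depth(t(s(p, p), s(p, p), p)) = 1 + max(1, 1, 0) = 2
depth(s(s(s(p, p), t(p, p, p)), t(s(p, p), s(p, p), p))) = 1 + max(2, 2) = 3
depth(s(p, s(s(s(p, p), t(p, p, p)), t(s(p, p), s(p, p), p)))) = 1 + max(0, 3) = 4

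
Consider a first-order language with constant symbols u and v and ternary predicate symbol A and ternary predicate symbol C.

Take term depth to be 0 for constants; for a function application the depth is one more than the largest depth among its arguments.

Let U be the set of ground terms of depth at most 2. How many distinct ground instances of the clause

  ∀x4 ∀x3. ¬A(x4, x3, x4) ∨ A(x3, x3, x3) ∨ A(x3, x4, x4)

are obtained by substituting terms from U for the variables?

Ground terms of depth ≤ 2:
  With no function symbols every ground term is a constant, so there are exactly 2 ground terms at every depth bound.
  N_0 = 2
  N_1 = 2
  N_2 = 2
  Explicitly: u, v.
So there are 2 ground terms available for substitution.
There are 2 variables to instantiate (x4, x3), each occurring in at least one literal, so different choices give different ground instances.
Number of ground instances = 2^2 = 4.

4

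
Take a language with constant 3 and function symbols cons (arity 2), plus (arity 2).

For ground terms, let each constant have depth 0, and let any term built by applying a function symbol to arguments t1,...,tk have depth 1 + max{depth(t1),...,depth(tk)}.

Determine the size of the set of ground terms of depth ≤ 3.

Let N_k count ground terms of depth at most k. Each non-constant term of depth ≤ k is some function symbol applied to depth-≤(k−1) arguments, giving N_k = 1 + N_{k-1}^2 + N_{k-1}^2.
N_0 = 1
N_1 = 1 + 1^2 + 1^2 = 3
N_2 = 1 + 3^2 + 3^2 = 19
N_3 = 1 + 19^2 + 19^2 = 723

723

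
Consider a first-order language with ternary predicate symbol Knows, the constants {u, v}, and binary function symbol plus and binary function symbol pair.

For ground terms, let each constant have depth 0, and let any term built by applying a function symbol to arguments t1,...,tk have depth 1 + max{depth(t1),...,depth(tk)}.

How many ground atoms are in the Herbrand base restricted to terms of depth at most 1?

1000

First count ground terms of depth ≤ 1.
Count level by level. With function symbols plus/2, pair/2, the terms of depth ≤ k are the 2 constants together with each function applied to depth-≤(k−1) tuples, so N_k = 2 + N_{k-1}^2 + N_{k-1}^2.
N_0 = 2
N_1 = 2 + 2^2 + 2^2 = 10
Explicitly: u, v, plus(u, u), plus(u, v), plus(v, u), plus(v, v), pair(u, u), pair(u, v), pair(v, u), pair(v, v).
So |H| = 10.
A ground atom is a predicate applied to a tuple of terms from H, so the count is the sum over predicates of |H|^arity:
  Knows: 10^3 = 1000
Total ground atoms: 1000.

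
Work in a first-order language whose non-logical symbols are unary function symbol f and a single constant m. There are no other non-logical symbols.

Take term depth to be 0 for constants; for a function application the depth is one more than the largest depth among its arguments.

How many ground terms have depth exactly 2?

1

If N_k denotes the number of depth-≤k ground terms, the 1 constant gives N_0 = 1, and each function symbol of arity r contributes N_{k-1}^r new terms at level k: N_k = 1 + N_{k-1}.
N_0 = 1
N_1 = 1 + 1 = 2
N_2 = 1 + 2 = 3
Terms of depth exactly 2: N_2 − N_1 = 3 − 2 = 1.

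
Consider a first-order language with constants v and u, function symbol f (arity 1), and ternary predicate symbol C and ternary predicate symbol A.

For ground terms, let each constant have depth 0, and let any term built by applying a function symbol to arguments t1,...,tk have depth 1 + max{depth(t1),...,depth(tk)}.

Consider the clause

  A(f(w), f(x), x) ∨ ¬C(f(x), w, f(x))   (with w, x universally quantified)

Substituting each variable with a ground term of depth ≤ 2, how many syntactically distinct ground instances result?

36

Ground terms of depth ≤ 2:
  Let N_k count ground terms of depth at most k. Each non-constant term of depth ≤ k is some function symbol applied to depth-≤(k−1) arguments, giving N_k = 2 + N_{k-1}.
  N_0 = 2
  N_1 = 2 + 2 = 4
  N_2 = 2 + 4 = 6
  Explicitly: v, u, f(v), f(u), f(f(v)), f(f(u)).
So there are 6 ground terms available for substitution.
There are 2 variables to instantiate (w, x), each occurring in at least one literal, so different choices give different ground instances.
Number of ground instances = 6^2 = 36.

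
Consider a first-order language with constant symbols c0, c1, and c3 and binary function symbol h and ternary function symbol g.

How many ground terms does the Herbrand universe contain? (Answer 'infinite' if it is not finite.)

The signature has at least one function symbol (h, arity 2) and at least one constant (c0).
Iterating h gives infinitely many distinct ground terms: c0, h(c0, c0), h(h(c0, c0), h(c0, c0)), ...
So the Herbrand universe is infinite.

infinite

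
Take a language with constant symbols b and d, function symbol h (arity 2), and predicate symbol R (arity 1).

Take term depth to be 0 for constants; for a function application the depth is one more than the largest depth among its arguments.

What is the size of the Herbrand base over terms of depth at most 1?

6

First count ground terms of depth ≤ 1.
Write N_k for the number of ground terms of depth ≤ k. A term of depth ≤ k is either a constant or a function symbol applied to arguments of depth ≤ k−1, so N_k = 2 + N_{k-1}^2.
N_0 = 2
N_1 = 2 + 2^2 = 6
Explicitly: b, d, h(b, b), h(b, d), h(d, b), h(d, d).
So |H| = 6.
For each predicate symbol, the number of ground atoms is |H| raised to its arity; summing:
  R: 6
Total ground atoms: 6.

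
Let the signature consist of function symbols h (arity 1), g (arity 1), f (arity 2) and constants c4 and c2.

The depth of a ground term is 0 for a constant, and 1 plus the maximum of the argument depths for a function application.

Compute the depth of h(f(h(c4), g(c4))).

3

depth(h(c4)) = 1 + depth(c4) = 1 + 0 = 1
depth(g(c4)) = 1 + depth(c4) = 1 + 0 = 1
depth(f(h(c4), g(c4))) = 1 + max(1, 1) = 2
depth(h(f(h(c4), g(c4)))) = 1 + depth(f(h(c4), g(c4))) = 1 + 2 = 3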